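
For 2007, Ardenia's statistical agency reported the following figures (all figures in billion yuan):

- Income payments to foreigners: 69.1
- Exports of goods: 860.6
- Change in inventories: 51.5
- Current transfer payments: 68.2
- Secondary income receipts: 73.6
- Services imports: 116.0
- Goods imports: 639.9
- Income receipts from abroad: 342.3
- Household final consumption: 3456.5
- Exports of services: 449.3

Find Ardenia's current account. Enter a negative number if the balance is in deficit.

Goods balance = 860.6 - 639.9 = 220.7
Services balance = 449.3 - 116.0 = 333.3
Trade balance (goods + services) = 220.7 + 333.3 = 554.0
Net primary income = 342.3 - 69.1 = 273.2
Net secondary income = 73.6 - 68.2 = 5.4
Current account = 554.0 + 273.2 + 5.4 = 832.6

832.6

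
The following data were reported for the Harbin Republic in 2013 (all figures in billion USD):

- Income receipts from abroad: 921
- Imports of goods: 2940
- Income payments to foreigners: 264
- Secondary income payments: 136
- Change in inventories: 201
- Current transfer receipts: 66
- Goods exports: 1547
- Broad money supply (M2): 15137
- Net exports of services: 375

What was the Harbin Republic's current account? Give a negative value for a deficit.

-431

Goods balance = 1547 - 2940 = -1393
Services balance = 375
Trade balance (goods + services) = -1393 + 375 = -1018
Net primary income = 921 - 264 = 657
Net secondary income = 66 - 136 = -70
Current account = -1018 + 657 + (-70) = -431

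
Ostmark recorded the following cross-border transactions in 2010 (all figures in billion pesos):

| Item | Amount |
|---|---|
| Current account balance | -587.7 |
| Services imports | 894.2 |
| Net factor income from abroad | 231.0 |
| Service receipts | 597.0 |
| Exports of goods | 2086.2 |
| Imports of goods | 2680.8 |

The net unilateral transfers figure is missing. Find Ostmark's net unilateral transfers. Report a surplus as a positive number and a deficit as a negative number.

73.1

Current account = goods balance + services balance + net primary income + net secondary income
Sum of the known components = -660.8
Net unilateral transfers = CA - (known components) = -587.7 - (-660.8) = 73.1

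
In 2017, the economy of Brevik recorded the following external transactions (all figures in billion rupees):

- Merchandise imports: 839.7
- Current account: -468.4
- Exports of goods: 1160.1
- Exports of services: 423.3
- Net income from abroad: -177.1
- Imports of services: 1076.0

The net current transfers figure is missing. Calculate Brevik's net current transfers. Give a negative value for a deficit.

Current account = goods balance + services balance + net primary income + net secondary income
Sum of the known components = -509.4
Net current transfers = CA - (known components) = -468.4 - (-509.4) = 41.0

41.0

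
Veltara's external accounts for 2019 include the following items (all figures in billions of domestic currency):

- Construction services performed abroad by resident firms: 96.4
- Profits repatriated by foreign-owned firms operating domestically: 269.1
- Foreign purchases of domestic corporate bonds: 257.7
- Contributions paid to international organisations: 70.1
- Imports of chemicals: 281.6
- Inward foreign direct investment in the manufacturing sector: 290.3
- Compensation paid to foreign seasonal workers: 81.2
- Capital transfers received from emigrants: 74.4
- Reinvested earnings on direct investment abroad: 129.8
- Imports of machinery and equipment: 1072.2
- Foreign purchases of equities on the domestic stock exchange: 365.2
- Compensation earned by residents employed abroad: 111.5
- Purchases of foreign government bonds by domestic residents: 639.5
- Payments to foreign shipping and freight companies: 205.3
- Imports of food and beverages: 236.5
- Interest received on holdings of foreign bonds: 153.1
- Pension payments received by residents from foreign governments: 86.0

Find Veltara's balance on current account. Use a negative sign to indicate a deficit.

Goods: -281.6 - 1072.2 - 236.5 = -1590.3
Services: -205.3 + 96.4 = -108.9
Primary income: 153.1 - 269.1 + 129.8 + 111.5 - 81.2 = 44.1
Secondary income: -70.1 + 86.0 = 15.9
Current account = (-1590.3) + (-108.9) + 44.1 + 15.9 = -1639.2
(Excluded from the current account — financial account: foreign purchases of domestic corporate bonds 257.7, inward foreign direct investment in the manufacturing sector 290.3, foreign purchases of equities on the domestic stock exchange 365.2, purchases of foreign government bonds by domestic residents 639.5; capital account: capital transfers received from emigrants 74.4.)

-1639.2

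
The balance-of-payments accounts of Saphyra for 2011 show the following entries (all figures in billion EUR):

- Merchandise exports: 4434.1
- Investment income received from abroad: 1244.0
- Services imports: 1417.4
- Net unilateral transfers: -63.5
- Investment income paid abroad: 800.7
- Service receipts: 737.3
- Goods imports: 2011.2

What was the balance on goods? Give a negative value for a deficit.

Goods balance = 4434.1 - 2011.2 = 2422.9

2422.9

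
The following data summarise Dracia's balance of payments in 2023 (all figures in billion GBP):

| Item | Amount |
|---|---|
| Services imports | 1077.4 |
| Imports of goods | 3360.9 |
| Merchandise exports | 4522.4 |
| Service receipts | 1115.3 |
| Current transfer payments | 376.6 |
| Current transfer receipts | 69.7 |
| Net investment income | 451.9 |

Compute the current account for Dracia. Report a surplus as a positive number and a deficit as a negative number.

Goods balance = 4522.4 - 3360.9 = 1161.5
Services balance = 1115.3 - 1077.4 = 37.9
Trade balance (goods + services) = 1161.5 + 37.9 = 1199.4
Net primary income = 451.9
Net secondary income = 69.7 - 376.6 = -306.9
Current account = 1199.4 + 451.9 + (-306.9) = 1344.4

1344.4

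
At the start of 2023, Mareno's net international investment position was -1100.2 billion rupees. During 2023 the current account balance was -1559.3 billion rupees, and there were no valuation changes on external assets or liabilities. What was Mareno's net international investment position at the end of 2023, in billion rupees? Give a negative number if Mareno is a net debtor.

With no valuation effects, change in NIIP = current account = -1559.3
End-of-year NIIP = -1100.2 + (-1559.3) = -2659.5

-2659.5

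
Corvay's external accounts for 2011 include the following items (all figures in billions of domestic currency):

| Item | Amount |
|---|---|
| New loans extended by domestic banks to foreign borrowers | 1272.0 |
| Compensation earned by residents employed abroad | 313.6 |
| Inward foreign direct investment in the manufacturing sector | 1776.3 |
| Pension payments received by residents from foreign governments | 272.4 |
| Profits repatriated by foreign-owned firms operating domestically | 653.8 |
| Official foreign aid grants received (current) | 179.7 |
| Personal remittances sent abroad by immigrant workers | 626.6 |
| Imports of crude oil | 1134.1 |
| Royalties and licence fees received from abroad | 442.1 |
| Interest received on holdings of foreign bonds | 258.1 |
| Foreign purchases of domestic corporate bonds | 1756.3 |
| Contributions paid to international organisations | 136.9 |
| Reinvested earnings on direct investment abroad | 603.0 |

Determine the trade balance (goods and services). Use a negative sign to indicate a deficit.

-692.0

Goods: -1134.1
Services: 442.1
Trade balance = -1134.1 + 442.1 = -692.0
(Excluded from the trade balance — financial account: new loans extended by domestic banks to foreign borrowers 1272.0, inward foreign direct investment in the manufacturing sector 1776.3, foreign purchases of domestic corporate bonds 1756.3; primary income: compensation earned by residents employed abroad 313.6, profits repatriated by foreign-owned firms operating domestically 653.8, interest received on holdings of foreign bonds 258.1, reinvested earnings on direct investment abroad 603.0; secondary income: pension payments received by residents from foreign governments 272.4, official foreign aid grants received (current) 179.7, personal remittances sent abroad by immigrant workers 626.6, contributions paid to international organisations 136.9.)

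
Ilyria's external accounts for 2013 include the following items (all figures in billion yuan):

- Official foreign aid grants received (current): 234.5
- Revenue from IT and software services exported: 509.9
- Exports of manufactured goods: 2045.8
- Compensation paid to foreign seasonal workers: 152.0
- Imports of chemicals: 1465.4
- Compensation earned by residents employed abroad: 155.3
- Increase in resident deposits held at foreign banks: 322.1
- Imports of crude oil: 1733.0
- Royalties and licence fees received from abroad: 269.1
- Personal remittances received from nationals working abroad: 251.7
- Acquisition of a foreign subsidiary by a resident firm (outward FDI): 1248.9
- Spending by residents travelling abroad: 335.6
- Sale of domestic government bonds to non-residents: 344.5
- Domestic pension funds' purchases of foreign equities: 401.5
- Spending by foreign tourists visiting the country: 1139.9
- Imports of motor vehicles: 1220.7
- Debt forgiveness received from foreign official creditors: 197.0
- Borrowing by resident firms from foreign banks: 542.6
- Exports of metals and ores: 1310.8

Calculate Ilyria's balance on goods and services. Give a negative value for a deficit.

520.8

Goods: 1310.8 + 2045.8 - 1220.7 - 1733.0 - 1465.4 = -1062.5
Services: 509.9 + 1139.9 - 335.6 + 269.1 = 1583.3
Trade balance = -1062.5 + 1583.3 = 520.8
(Excluded from the trade balance — secondary income: official foreign aid grants received (current) 234.5, personal remittances received from nationals working abroad 251.7; primary income: compensation paid to foreign seasonal workers 152.0, compensation earned by residents employed abroad 155.3; financial account: increase in resident deposits held at foreign banks 322.1, acquisition of a foreign subsidiary by a resident firm (outward FDI) 1248.9, sale of domestic government bonds to non-residents 344.5, domestic pension funds' purchases of foreign equities 401.5, borrowing by resident firms from foreign banks 542.6; capital account: debt forgiveness received from foreign official creditors 197.0.)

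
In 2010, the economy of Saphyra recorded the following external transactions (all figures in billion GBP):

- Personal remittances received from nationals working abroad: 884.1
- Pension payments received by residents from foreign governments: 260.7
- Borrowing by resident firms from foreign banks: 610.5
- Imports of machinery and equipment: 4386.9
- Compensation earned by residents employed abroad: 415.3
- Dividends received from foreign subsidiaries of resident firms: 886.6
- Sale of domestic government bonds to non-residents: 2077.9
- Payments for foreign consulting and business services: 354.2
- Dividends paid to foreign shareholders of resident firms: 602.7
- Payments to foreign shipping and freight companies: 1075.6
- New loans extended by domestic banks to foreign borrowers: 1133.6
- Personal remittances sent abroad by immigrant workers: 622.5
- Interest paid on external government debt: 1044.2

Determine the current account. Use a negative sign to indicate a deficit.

Goods: -4386.9
Services: -1075.6 - 354.2 = -1429.8
Primary income: -1044.2 + 886.6 + 415.3 - 602.7 = -345.0
Secondary income: 260.7 + 884.1 - 622.5 = 522.3
Current account = (-4386.9) + (-1429.8) + (-345.0) + 522.3 = -5639.4
(Excluded from the current account — financial account: borrowing by resident firms from foreign banks 610.5, sale of domestic government bonds to non-residents 2077.9, new loans extended by domestic banks to foreign borrowers 1133.6.)

-5639.4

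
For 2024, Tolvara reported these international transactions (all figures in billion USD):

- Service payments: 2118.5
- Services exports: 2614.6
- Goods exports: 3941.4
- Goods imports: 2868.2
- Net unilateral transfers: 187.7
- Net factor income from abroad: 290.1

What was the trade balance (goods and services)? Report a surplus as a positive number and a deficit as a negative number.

1569.3

Goods balance = 3941.4 - 2868.2 = 1073.2
Services balance = 2614.6 - 2118.5 = 496.1
Trade balance (goods + services) = 1073.2 + 496.1 = 1569.3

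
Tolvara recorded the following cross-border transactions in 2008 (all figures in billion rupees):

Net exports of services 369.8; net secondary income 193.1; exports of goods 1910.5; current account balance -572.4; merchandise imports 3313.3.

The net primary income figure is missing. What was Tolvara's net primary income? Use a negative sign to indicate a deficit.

267.5

Current account = goods balance + services balance + net primary income + net secondary income
Sum of the known components = -839.9
Net primary income = CA - (known components) = -572.4 - (-839.9) = 267.5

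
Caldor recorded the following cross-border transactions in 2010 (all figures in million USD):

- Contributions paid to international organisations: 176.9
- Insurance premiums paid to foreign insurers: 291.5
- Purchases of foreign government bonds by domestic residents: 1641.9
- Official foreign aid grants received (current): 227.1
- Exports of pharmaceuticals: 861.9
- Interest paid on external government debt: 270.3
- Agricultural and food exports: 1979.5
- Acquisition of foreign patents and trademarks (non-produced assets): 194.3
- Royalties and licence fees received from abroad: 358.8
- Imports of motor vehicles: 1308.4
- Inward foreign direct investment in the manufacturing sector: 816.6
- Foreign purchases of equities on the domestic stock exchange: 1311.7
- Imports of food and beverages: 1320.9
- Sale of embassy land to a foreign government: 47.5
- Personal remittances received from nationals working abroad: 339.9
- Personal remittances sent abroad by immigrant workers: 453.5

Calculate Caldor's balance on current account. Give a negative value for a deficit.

Goods: -1320.9 - 1308.4 + 861.9 + 1979.5 = 212.1
Services: -291.5 + 358.8 = 67.3
Primary income: -270.3
Secondary income: -453.5 + 339.9 - 176.9 + 227.1 = -63.4
Current account = 212.1 + 67.3 + (-270.3) + (-63.4) = -54.3
(Excluded from the current account — financial account: purchases of foreign government bonds by domestic residents 1641.9, inward foreign direct investment in the manufacturing sector 816.6, foreign purchases of equities on the domestic stock exchange 1311.7; capital account: acquisition of foreign patents and trademarks (non-produced assets) 194.3, sale of embassy land to a foreign government 47.5.)

-54.3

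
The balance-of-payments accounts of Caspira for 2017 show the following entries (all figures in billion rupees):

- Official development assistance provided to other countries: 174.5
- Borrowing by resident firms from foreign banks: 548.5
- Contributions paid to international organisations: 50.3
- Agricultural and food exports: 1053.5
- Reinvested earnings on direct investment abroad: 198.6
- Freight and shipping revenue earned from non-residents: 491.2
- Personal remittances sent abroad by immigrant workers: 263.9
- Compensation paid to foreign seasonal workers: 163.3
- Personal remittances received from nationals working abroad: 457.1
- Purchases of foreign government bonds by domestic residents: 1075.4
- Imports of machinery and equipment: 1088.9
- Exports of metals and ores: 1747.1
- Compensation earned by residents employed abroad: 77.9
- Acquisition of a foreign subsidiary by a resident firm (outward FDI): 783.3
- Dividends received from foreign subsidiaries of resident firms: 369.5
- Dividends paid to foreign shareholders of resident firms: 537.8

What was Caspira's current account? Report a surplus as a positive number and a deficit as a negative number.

2116.2

Goods: -1088.9 + 1053.5 + 1747.1 = 1711.7
Services: 491.2
Primary income: 369.5 + 198.6 - 537.8 + 77.9 - 163.3 = -55.1
Secondary income: 457.1 - 263.9 - 50.3 - 174.5 = -31.6
Current account = 1711.7 + 491.2 + (-55.1) + (-31.6) = 2116.2
(Excluded from the current account — financial account: borrowing by resident firms from foreign banks 548.5, purchases of foreign government bonds by domestic residents 1075.4, acquisition of a foreign subsidiary by a resident firm (outward FDI) 783.3.)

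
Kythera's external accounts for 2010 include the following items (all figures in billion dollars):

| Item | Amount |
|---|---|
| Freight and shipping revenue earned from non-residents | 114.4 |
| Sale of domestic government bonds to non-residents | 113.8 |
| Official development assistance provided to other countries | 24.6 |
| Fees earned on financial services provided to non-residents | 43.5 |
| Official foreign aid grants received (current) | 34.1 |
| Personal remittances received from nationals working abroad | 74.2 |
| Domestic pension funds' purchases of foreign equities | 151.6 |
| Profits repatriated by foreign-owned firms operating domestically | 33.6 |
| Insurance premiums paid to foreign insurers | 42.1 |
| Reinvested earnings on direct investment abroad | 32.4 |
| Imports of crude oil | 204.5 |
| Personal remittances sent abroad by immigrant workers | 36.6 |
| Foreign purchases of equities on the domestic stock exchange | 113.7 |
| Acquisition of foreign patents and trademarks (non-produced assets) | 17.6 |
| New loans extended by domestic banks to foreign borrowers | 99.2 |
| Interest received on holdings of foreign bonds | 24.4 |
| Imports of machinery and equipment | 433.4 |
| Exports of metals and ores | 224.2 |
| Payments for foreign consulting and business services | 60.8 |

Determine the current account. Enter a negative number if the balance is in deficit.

-288.4

Goods: -433.4 + 224.2 - 204.5 = -413.7
Services: 114.4 + 43.5 - 42.1 - 60.8 = 55.0
Primary income: -33.6 + 24.4 + 32.4 = 23.2
Secondary income: 34.1 + 74.2 - 24.6 - 36.6 = 47.1
Current account = (-413.7) + 55.0 + 23.2 + 47.1 = -288.4
(Excluded from the current account — financial account: sale of domestic government bonds to non-residents 113.8, domestic pension funds' purchases of foreign equities 151.6, foreign purchases of equities on the domestic stock exchange 113.7, new loans extended by domestic banks to foreign borrowers 99.2; capital account: acquisition of foreign patents and trademarks (non-produced assets) 17.6.)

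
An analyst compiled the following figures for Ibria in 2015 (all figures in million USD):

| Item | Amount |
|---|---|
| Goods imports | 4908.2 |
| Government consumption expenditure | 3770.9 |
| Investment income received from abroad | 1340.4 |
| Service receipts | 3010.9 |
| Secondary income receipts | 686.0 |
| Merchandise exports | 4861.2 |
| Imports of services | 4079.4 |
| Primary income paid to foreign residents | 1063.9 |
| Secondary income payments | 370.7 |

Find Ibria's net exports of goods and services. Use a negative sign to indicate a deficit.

Goods balance = 4861.2 - 4908.2 = -47.0
Services balance = 3010.9 - 4079.4 = -1068.5
Trade balance (goods + services) = -47.0 + (-1068.5) = -1115.5

-1115.5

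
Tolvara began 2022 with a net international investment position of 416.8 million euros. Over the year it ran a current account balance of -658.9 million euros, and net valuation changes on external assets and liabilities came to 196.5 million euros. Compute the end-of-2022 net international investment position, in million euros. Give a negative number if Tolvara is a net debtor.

-45.6

Change in NIIP = current account + net valuation change = -658.9 + 196.5 = -462.4
End-of-year NIIP = 416.8 + (-462.4) = -45.6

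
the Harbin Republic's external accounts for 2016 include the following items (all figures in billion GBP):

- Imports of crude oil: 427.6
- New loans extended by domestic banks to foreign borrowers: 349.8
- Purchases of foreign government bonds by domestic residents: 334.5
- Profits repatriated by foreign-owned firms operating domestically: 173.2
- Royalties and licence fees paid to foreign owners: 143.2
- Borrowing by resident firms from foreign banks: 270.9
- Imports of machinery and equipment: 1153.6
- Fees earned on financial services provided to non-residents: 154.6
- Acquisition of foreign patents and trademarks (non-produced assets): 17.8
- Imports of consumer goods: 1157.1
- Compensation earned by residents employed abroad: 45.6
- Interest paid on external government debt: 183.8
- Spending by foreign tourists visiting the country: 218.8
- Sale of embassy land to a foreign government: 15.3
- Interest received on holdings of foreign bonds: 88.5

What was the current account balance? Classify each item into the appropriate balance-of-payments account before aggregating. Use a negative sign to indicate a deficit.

-2731.0

Goods: -1157.1 - 1153.6 - 427.6 = -2738.3
Services: 218.8 - 143.2 + 154.6 = 230.2
Primary income: -183.8 - 173.2 + 88.5 + 45.6 = -222.9
Current account = (-2738.3) + 230.2 + (-222.9) = -2731.0
(Excluded from the current account — financial account: new loans extended by domestic banks to foreign borrowers 349.8, purchases of foreign government bonds by domestic residents 334.5, borrowing by resident firms from foreign banks 270.9; capital account: acquisition of foreign patents and trademarks (non-produced assets) 17.8, sale of embassy land to a foreign government 15.3.)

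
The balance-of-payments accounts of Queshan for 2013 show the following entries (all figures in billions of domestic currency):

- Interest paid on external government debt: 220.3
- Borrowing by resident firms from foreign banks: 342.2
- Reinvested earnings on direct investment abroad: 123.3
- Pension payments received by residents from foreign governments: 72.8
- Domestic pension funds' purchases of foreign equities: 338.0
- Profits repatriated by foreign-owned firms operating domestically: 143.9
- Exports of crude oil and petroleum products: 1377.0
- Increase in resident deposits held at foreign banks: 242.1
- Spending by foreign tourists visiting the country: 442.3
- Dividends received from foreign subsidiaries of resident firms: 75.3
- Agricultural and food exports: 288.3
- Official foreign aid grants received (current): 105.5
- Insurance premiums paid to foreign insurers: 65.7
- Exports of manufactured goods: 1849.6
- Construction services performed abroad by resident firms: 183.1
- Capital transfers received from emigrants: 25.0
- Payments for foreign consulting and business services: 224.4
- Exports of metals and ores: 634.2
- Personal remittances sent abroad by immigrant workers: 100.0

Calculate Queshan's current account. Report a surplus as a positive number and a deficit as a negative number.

Goods: 1377.0 + 1849.6 + 288.3 + 634.2 = 4149.1
Services: -224.4 + 442.3 - 65.7 + 183.1 = 335.3
Primary income: 123.3 - 143.9 - 220.3 + 75.3 = -165.6
Secondary income: 105.5 + 72.8 - 100.0 = 78.3
Current account = 4149.1 + 335.3 + (-165.6) + 78.3 = 4397.1
(Excluded from the current account — financial account: borrowing by resident firms from foreign banks 342.2, domestic pension funds' purchases of foreign equities 338.0, increase in resident deposits held at foreign banks 242.1; capital account: capital transfers received from emigrants 25.0.)

4397.1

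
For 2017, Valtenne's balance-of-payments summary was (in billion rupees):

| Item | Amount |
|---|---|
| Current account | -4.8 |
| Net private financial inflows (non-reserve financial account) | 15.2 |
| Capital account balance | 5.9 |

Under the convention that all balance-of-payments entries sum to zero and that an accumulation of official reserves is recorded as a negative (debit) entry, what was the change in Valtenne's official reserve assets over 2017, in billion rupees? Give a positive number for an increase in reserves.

Official reserve transactions balance = -((-4.8) + 5.9 + 15.2) = -16.3
An accumulation of reserves is recorded as a debit (negative entry), so the change in the stock of reserves is the negative of that balance.
Change in official reserves = -(-16.3) = 16.3

16.3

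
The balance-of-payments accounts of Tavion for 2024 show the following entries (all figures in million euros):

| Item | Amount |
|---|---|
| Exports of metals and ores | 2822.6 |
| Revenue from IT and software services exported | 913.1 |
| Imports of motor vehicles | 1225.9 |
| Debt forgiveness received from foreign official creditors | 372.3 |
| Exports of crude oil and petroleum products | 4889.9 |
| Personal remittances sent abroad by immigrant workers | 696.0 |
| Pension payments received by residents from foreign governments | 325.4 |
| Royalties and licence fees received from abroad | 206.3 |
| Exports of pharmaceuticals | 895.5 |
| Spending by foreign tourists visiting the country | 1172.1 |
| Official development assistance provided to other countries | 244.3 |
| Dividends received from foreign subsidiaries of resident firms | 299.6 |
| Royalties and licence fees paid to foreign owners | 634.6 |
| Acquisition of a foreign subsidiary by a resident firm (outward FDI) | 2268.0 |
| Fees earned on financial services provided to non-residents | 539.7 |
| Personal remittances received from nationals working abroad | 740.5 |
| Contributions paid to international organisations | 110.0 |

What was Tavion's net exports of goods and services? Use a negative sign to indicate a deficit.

9578.7

Goods: 895.5 + 4889.9 + 2822.6 - 1225.9 = 7382.1
Services: 1172.1 + 206.3 + 913.1 + 539.7 - 634.6 = 2196.6
Trade balance = 7382.1 + 2196.6 = 9578.7
(Excluded from the trade balance — capital account: debt forgiveness received from foreign official creditors 372.3; secondary income: personal remittances sent abroad by immigrant workers 696.0, pension payments received by residents from foreign governments 325.4, official development assistance provided to other countries 244.3, personal remittances received from nationals working abroad 740.5, contributions paid to international organisations 110.0; primary income: dividends received from foreign subsidiaries of resident firms 299.6; financial account: acquisition of a foreign subsidiary by a resident firm (outward FDI) 2268.0.)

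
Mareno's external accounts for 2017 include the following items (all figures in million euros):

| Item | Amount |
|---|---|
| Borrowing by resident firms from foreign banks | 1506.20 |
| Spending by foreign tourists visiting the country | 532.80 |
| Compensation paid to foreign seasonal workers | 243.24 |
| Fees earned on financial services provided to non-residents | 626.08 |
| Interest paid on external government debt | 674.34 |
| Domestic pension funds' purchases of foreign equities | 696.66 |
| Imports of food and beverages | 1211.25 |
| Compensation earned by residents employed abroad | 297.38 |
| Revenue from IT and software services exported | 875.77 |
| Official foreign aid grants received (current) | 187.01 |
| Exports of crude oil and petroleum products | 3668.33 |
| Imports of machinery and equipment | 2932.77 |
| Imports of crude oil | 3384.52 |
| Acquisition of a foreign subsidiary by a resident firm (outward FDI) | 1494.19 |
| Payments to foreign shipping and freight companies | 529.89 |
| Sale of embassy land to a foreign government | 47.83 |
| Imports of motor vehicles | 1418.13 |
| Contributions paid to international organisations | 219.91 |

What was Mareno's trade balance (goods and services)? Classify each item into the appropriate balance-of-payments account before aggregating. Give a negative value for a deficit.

-3773.58

Goods: 3668.33 - 2932.77 - 1211.25 - 1418.13 - 3384.52 = -5278.34
Services: 875.77 - 529.89 + 626.08 + 532.80 = 1504.76
Trade balance = -5278.34 + 1504.76 = -3773.58
(Excluded from the trade balance — financial account: borrowing by resident firms from foreign banks 1506.20, domestic pension funds' purchases of foreign equities 696.66, acquisition of a foreign subsidiary by a resident firm (outward FDI) 1494.19; primary income: compensation paid to foreign seasonal workers 243.24, interest paid on external government debt 674.34, compensation earned by residents employed abroad 297.38; secondary income: official foreign aid grants received (current) 187.01, contributions paid to international organisations 219.91; capital account: sale of embassy land to a foreign government 47.83.)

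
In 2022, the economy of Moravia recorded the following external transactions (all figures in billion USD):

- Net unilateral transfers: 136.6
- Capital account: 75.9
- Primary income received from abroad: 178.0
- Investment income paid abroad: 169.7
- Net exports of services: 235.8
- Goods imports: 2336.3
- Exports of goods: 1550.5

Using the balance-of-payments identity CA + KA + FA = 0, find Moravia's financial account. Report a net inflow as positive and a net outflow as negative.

329.2

Goods balance = 1550.5 - 2336.3 = -785.8
Services balance = 235.8
Trade balance (goods + services) = -785.8 + 235.8 = -550.0
Net primary income = 178.0 - 169.7 = 8.3
Net secondary income = 136.6
Current account = -550.0 + 8.3 + 136.6 = -405.1
Financial account = -(-405.1 + 75.9) = 329.2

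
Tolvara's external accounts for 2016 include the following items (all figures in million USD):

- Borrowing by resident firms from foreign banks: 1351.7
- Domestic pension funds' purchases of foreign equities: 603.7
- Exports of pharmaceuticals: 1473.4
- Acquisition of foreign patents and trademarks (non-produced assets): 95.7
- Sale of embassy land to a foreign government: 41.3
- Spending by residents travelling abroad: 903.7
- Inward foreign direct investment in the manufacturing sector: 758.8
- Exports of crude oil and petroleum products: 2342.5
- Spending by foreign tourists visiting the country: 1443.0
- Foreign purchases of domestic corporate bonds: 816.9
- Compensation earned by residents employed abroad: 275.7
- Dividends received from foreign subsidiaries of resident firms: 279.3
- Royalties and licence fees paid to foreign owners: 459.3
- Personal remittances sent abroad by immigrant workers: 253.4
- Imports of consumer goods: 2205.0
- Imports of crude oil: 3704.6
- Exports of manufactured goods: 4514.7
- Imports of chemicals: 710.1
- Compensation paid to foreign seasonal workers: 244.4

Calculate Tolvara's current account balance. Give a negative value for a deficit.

Goods: 4514.7 - 3704.6 + 2342.5 - 710.1 - 2205.0 + 1473.4 = 1710.9
Services: 1443.0 - 459.3 - 903.7 = 80.0
Primary income: -244.4 + 279.3 + 275.7 = 310.6
Secondary income: -253.4
Current account = 1710.9 + 80.0 + 310.6 + (-253.4) = 1848.1
(Excluded from the current account — financial account: borrowing by resident firms from foreign banks 1351.7, domestic pension funds' purchases of foreign equities 603.7, inward foreign direct investment in the manufacturing sector 758.8, foreign purchases of domestic corporate bonds 816.9; capital account: acquisition of foreign patents and trademarks (non-produced assets) 95.7, sale of embassy land to a foreign government 41.3.)

1848.1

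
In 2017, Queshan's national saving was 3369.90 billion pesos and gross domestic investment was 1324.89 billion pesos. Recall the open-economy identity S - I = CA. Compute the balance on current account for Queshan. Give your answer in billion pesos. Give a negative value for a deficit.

CA = S - I = 3369.90 - 1324.89 = 2045.01

2045.01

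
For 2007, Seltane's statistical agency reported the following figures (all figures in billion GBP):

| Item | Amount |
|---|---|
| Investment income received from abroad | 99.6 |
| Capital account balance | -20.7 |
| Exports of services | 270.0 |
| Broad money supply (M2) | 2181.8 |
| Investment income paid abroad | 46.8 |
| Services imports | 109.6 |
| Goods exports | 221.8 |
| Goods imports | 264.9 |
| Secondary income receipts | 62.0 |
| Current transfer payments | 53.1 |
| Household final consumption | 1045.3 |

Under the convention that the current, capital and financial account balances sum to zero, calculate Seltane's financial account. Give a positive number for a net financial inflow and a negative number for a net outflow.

-158.3

Goods balance = 221.8 - 264.9 = -43.1
Services balance = 270.0 - 109.6 = 160.4
Trade balance (goods + services) = -43.1 + 160.4 = 117.3
Net primary income = 99.6 - 46.8 = 52.8
Net secondary income = 62.0 - 53.1 = 8.9
Current account = 117.3 + 52.8 + 8.9 = 179.0
Financial account = -(179.0 + (-20.7)) = -158.3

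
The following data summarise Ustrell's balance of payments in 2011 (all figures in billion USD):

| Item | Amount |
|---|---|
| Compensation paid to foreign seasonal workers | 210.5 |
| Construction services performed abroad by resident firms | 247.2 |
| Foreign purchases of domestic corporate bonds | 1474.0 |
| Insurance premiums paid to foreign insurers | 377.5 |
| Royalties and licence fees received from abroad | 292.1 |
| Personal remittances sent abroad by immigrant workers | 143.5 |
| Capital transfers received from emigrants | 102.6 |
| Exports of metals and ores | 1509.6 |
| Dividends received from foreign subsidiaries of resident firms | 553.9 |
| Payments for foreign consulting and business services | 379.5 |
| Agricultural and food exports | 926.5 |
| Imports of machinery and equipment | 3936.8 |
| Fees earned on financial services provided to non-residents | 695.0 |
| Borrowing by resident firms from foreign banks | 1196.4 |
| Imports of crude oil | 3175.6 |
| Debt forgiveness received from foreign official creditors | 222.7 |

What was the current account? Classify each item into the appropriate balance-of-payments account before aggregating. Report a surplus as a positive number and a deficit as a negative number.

-3999.1

Goods: -3936.8 + 926.5 - 3175.6 + 1509.6 = -4676.3
Services: 292.1 + 695.0 - 379.5 + 247.2 - 377.5 = 477.3
Primary income: 553.9 - 210.5 = 343.4
Secondary income: -143.5
Current account = (-4676.3) + 477.3 + 343.4 + (-143.5) = -3999.1
(Excluded from the current account — financial account: foreign purchases of domestic corporate bonds 1474.0, borrowing by resident firms from foreign banks 1196.4; capital account: capital transfers received from emigrants 102.6, debt forgiveness received from foreign official creditors 222.7.)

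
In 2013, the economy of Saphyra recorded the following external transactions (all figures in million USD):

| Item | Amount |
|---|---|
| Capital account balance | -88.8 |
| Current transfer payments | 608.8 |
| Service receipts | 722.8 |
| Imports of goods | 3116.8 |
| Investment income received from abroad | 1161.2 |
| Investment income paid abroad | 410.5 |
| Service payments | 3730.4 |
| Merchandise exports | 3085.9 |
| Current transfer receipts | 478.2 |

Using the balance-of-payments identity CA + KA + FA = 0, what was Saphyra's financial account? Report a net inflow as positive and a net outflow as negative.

Goods balance = 3085.9 - 3116.8 = -30.9
Services balance = 722.8 - 3730.4 = -3007.6
Trade balance (goods + services) = -30.9 + (-3007.6) = -3038.5
Net primary income = 1161.2 - 410.5 = 750.7
Net secondary income = 478.2 - 608.8 = -130.6
Current account = -3038.5 + 750.7 + (-130.6) = -2418.4
Financial account = -(-2418.4 + (-88.8)) = 2507.2

2507.2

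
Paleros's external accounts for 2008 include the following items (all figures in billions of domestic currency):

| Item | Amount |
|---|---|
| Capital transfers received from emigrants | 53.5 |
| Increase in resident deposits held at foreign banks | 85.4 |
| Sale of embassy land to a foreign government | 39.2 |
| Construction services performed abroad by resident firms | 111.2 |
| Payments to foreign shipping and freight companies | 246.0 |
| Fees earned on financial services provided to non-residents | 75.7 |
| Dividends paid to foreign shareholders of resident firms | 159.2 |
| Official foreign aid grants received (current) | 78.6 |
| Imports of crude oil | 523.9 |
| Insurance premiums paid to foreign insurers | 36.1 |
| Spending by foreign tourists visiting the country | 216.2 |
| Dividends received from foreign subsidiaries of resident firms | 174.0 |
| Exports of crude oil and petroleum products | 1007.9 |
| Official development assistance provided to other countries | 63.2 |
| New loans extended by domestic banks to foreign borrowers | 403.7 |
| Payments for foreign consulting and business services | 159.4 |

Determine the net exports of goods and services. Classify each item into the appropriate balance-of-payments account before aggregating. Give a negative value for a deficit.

445.6

Goods: 1007.9 - 523.9 = 484.0
Services: -36.1 + 111.2 + 75.7 + 216.2 - 159.4 - 246.0 = -38.4
Trade balance = 484.0 + (-38.4) = 445.6
(Excluded from the trade balance — capital account: capital transfers received from emigrants 53.5, sale of embassy land to a foreign government 39.2; financial account: increase in resident deposits held at foreign banks 85.4, new loans extended by domestic banks to foreign borrowers 403.7; primary income: dividends paid to foreign shareholders of resident firms 159.2, dividends received from foreign subsidiaries of resident firms 174.0; secondary income: official foreign aid grants received (current) 78.6, official development assistance provided to other countries 63.2.)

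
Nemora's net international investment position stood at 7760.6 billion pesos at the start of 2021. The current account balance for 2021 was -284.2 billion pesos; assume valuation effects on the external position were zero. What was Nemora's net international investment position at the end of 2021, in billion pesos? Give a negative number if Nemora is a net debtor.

7476.4

With no valuation effects, change in NIIP = current account = -284.2
End-of-year NIIP = 7760.6 + (-284.2) = 7476.4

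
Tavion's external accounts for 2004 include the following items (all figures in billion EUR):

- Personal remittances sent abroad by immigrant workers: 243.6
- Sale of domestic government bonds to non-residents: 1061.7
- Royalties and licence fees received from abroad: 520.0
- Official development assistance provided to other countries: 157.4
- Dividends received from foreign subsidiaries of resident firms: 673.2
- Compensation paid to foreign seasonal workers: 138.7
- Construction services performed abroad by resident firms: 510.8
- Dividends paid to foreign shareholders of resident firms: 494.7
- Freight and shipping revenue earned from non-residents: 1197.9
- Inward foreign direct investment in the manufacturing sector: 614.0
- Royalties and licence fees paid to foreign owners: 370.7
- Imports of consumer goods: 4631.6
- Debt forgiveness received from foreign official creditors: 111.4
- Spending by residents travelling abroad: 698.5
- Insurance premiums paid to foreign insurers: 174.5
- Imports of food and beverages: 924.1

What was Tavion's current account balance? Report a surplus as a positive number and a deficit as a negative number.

Goods: -924.1 - 4631.6 = -5555.7
Services: -370.7 - 698.5 - 174.5 + 520.0 + 1197.9 + 510.8 = 985.0
Primary income: 673.2 - 494.7 - 138.7 = 39.8
Secondary income: -157.4 - 243.6 = -401.0
Current account = (-5555.7) + 985.0 + 39.8 + (-401.0) = -4931.9
(Excluded from the current account — financial account: sale of domestic government bonds to non-residents 1061.7, inward foreign direct investment in the manufacturing sector 614.0; capital account: debt forgiveness received from foreign official creditors 111.4.)

-4931.9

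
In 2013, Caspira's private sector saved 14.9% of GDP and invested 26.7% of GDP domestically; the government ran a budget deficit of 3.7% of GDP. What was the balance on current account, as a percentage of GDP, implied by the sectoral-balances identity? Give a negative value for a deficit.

By the sectoral-balances identity, CA = (S_private - I) + (T - G).
Private balance = 14.9 - 26.7 = -11.8
Government balance (T - G) = -3.7
CA = -11.8 + (-3.7) = -15.5

-15.5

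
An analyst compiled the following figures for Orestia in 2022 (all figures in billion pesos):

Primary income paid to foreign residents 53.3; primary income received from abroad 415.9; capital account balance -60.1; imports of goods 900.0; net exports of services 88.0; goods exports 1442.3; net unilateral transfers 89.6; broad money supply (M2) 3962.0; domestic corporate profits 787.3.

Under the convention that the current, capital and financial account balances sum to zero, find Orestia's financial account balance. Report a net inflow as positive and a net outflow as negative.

-1022.4

Goods balance = 1442.3 - 900.0 = 542.3
Services balance = 88.0
Trade balance (goods + services) = 542.3 + 88.0 = 630.3
Net primary income = 415.9 - 53.3 = 362.6
Net secondary income = 89.6
Current account = 630.3 + 362.6 + 89.6 = 1082.5
Financial account = -(1082.5 + (-60.1)) = -1022.4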